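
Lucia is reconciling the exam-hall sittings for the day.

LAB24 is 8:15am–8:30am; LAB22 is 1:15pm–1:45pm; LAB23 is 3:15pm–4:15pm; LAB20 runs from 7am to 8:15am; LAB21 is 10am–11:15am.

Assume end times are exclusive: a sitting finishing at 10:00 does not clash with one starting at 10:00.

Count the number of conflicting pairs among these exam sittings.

Sorted by start: LAB20, LAB24, LAB21, LAB22, LAB23.
LAB24 starts exactly when LAB20 ends (back-to-back, no overlap), so nothing later overlaps LAB20 either.
LAB21 starts after LAB24 ends, so nothing later overlaps LAB24 either.
LAB22 starts after LAB21 ends, so nothing later overlaps LAB21 either.
LAB23 starts after LAB22 ends.
No pair overlaps.

0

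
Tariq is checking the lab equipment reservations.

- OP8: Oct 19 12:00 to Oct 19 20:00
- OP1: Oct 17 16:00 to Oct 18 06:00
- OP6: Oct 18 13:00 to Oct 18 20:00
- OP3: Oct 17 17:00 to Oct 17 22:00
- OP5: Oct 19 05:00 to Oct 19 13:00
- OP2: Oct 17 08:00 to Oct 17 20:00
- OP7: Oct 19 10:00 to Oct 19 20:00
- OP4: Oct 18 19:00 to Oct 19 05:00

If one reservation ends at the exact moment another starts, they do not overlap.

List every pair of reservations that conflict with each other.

OP1 & OP2, OP1 & OP3, OP2 & OP3, OP4 & OP6, OP5 & OP7, OP5 & OP8, OP7 & OP8

Check each pair: they overlap iff neither finishes before the other starts.
Sorted by start: OP2, OP1, OP3, OP6, OP4, OP5, OP7, OP8.
OP1 starts before OP2 ends → OP2 and OP1 overlap.
OP3 starts before OP2 ends → OP2 and OP3 overlap.
OP6 starts after OP2 ends, so nothing later overlaps OP2 either.
OP3 starts before OP1 ends → OP1 and OP3 overlap.
OP6 starts after OP1 ends, so nothing later overlaps OP1 either.
OP6 starts after OP3 ends, so nothing later overlaps OP3 either.
OP4 starts before OP6 ends → OP6 and OP4 overlap.
OP5 starts after OP6 ends, so nothing later overlaps OP6 either.
OP5 starts exactly when OP4 ends (back-to-back, no overlap), so nothing later overlaps OP4 either.
OP7 starts before OP5 ends → OP5 and OP7 overlap.
OP8 starts before OP5 ends → OP5 and OP8 overlap.
OP8 starts before OP7 ends → OP7 and OP8 overlap.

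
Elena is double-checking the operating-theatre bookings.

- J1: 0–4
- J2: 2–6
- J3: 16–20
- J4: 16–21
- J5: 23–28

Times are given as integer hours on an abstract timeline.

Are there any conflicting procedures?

Sorted by start: J1, J2, J3, J4, J5.
J2 starts before J1 ends → J1 and J2 overlap.
That's a conflict, so the schedule is not conflict-free.

Yes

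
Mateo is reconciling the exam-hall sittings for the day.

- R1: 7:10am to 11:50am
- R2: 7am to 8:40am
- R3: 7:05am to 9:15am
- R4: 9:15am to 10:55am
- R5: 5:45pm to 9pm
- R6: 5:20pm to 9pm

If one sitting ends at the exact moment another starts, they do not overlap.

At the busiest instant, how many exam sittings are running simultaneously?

Walk through starts and ends in time order (an end at T is processed before a start at T):
7am start R2 → 1
7:05am start R3 → 2
7:10am start R1 → 3
8:40am end R2 → 2
9:15am end R3 → 1
9:15am start R4 → 2
10:55am end R4 → 1
11:50am end R1 → 0
5:20pm start R6 → 1
5:45pm start R5 → 2
9pm end R5 → 1
9pm end R6 → 0
Peak is 3, at 7:10am (R1, R2, R3).

3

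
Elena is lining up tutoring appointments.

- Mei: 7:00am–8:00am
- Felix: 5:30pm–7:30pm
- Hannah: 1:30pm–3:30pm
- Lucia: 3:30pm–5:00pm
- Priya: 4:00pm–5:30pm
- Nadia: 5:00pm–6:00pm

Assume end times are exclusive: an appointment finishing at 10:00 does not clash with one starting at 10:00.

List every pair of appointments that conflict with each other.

Felix & Nadia, Lucia & Priya, Nadia & Priya

Sorted by start: Mei, Hannah, Lucia, Priya, Nadia, Felix.
Hannah starts after Mei ends — done with Mei.
Lucia starts exactly when Hannah ends (back-to-back, no overlap) — done with Hannah.
Priya starts before Lucia ends → Lucia and Priya overlap.
Nadia starts exactly when Lucia ends (back-to-back, no overlap) — done with Lucia.
Nadia starts before Priya ends → Priya and Nadia overlap.
Felix starts exactly when Priya ends (back-to-back, no overlap).
Felix starts before Nadia ends → Nadia and Felix overlap.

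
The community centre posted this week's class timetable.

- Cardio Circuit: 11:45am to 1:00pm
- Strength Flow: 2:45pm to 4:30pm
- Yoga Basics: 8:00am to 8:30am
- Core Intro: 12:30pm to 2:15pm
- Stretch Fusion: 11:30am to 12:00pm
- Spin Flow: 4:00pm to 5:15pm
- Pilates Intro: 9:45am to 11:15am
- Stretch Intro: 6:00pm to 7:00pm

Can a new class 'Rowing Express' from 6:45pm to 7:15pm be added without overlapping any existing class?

No — it overlaps Stretch Intro

Yoga Basics: ends 8:30am at or before Rowing Express starts 6:45pm → clear.
Pilates Intro: ends 11:15am at or before Rowing Express starts 6:45pm → clear.
Stretch Fusion: ends 12:00pm at or before Rowing Express starts 6:45pm → clear.
Cardio Circuit: ends 1:00pm at or before Rowing Express starts 6:45pm → clear.
Core Intro: ends 2:15pm at or before Rowing Express starts 6:45pm → clear.
Strength Flow: ends 4:30pm at or before Rowing Express starts 6:45pm → clear.
Spin Flow: ends 5:15pm at or before Rowing Express starts 6:45pm → clear.
Stretch Intro: starts 6:00pm before Rowing Express ends 7:15pm, and ends 7:00pm after Rowing Express starts 6:45pm → overlap.
Rowing Express overlaps Stretch Intro.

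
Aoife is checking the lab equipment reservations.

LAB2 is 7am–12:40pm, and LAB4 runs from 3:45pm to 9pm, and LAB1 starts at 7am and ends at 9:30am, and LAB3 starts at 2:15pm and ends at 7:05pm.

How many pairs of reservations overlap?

2

Sorted by start: LAB1, LAB2, LAB3, LAB4.
LAB2 starts before LAB1 ends → LAB1 and LAB2 overlap.
LAB3 starts after LAB1 ends — done with LAB1.
LAB3 starts after LAB2 ends — done with LAB2.
LAB4 starts before LAB3 ends → LAB3 and LAB4 overlap.
Overlapping pairs: LAB1 & LAB2, LAB3 & LAB4 — 2 in total.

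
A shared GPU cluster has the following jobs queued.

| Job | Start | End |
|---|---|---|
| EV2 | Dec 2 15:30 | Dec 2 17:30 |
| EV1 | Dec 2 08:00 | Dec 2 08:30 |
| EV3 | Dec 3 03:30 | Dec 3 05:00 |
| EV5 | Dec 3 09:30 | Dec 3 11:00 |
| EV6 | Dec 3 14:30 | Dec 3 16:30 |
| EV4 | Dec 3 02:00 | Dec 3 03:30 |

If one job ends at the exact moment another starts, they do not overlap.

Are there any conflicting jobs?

No

Two intervals overlap when each starts before the other ends.
Sorted by start: EV1, EV2, EV4, EV3, EV5, EV6.
EV2 starts after EV1 ends, so EV1 has no further overlaps.
EV4 starts after EV2 ends, so EV2 has no further overlaps.
EV3 starts exactly when EV4 ends (back-to-back, no overlap), so EV4 has no further overlaps.
EV5 starts after EV3 ends, so EV3 has no further overlaps.
EV6 starts after EV5 ends.
Every pair is clear; the schedule has no overlaps.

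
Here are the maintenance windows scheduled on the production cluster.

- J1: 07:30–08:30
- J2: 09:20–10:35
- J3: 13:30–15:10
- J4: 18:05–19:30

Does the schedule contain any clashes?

Sorted by start: J1, J2, J3, J4.
J2 starts after J1 ends; J1 is clear from here.
J3 starts after J2 ends; J2 is clear from here.
J4 starts after J3 ends.
Every pair is clear; the schedule has no overlaps.

No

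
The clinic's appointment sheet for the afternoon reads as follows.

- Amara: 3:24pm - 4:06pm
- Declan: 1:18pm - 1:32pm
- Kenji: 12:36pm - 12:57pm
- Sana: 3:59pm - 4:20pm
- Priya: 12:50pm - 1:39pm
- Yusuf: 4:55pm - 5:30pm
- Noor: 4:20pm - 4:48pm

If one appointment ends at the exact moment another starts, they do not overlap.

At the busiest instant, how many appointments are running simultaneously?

2

Sweep the timeline, counting +1 at each start and −1 at each end (ends before starts at a tie):
12:36pm start Kenji → 1
12:50pm start Priya → 2
12:57pm end Kenji → 1
1:18pm start Declan → 2
1:32pm end Declan → 1
1:39pm end Priya → 0
3:24pm start Amara → 1
3:59pm start Sana → 2
4:06pm end Amara → 1
4:20pm end Sana → 0
4:20pm start Noor → 1
4:48pm end Noor → 0
4:55pm start Yusuf → 1
5:30pm end Yusuf → 0
Peak is 2, at 12:50pm (Kenji, Priya).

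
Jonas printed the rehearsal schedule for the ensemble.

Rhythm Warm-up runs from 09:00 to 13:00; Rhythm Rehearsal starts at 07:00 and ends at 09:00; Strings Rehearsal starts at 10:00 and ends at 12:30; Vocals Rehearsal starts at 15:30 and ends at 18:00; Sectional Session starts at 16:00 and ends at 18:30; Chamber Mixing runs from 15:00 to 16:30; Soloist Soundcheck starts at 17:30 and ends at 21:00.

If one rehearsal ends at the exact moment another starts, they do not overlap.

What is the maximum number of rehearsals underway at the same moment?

Sort all start/end points and keep a running count:
07:00 start Rhythm Rehearsal → 1
09:00 end Rhythm Rehearsal → 0
09:00 start Rhythm Warm-up → 1
10:00 start Strings Rehearsal → 2
12:30 end Strings Rehearsal → 1
13:00 end Rhythm Warm-up → 0
15:00 start Chamber Mixing → 1
15:30 start Vocals Rehearsal → 2
16:00 start Sectional Session → 3
16:30 end Chamber Mixing → 2
17:30 start Soloist Soundcheck → 3
18:00 end Vocals Rehearsal → 2
18:30 end Sectional Session → 1
21:00 end Soloist Soundcheck → 0
Peak is 3, at 16:00 (Chamber Mixing, Sectional Session, Vocals Rehearsal).

3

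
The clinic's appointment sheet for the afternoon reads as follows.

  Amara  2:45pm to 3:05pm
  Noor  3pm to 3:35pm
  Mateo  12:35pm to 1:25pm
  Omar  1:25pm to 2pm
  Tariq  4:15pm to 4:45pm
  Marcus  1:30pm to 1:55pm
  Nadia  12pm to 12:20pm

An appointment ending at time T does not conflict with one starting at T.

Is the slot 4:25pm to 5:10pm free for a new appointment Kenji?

No — it overlaps Tariq

Nadia: ends 12:20pm at or before Kenji starts 4:25pm → clear.
Mateo: ends 1:25pm at or before Kenji starts 4:25pm → clear.
Omar: ends 2pm at or before Kenji starts 4:25pm → clear.
Marcus: ends 1:55pm at or before Kenji starts 4:25pm → clear.
Amara: ends 3:05pm at or before Kenji starts 4:25pm → clear.
Noor: ends 3:35pm at or before Kenji starts 4:25pm → clear.
Tariq: starts 4:15pm before Kenji ends 5:10pm, and ends 4:45pm after Kenji starts 4:25pm → overlap.
Kenji overlaps Tariq.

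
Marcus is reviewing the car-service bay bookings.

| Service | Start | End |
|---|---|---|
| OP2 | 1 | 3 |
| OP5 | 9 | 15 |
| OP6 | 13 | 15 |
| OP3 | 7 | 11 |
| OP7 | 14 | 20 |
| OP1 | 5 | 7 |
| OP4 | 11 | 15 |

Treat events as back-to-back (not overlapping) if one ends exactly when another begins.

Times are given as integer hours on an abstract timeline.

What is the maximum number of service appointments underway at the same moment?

Sort all start/end points and keep a running count:
1 start OP2 → 1
3 end OP2 → 0
5 start OP1 → 1
7 end OP1 → 0
7 start OP3 → 1
9 start OP5 → 2
11 end OP3 → 1
11 start OP4 → 2
13 start OP6 → 3
14 start OP7 → 4
15 end OP4 → 3
15 end OP5 → 2
15 end OP6 → 1
20 end OP7 → 0
Peak is 4, at 14 (OP4, OP5, OP6, OP7).

4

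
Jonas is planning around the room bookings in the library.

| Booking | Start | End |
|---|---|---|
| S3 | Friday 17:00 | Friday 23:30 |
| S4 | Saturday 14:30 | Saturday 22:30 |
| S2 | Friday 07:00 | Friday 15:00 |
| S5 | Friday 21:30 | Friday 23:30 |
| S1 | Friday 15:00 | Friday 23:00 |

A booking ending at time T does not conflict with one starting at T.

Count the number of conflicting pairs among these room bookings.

3

Sorted by start: S2, S1, S3, S5, S4.
S1 starts exactly when S2 ends (back-to-back, no overlap), so nothing later overlaps S2 either.
S3 starts before S1 ends → S1 and S3 overlap.
S5 starts before S1 ends → S1 and S5 overlap.
S4 starts after S1 ends.
S5 starts before S3 ends → S3 and S5 overlap.
S4 starts after S3 ends.
S4 starts after S5 ends.
Overlapping pairs: S1 & S3, S1 & S5, S3 & S5 — 3 in total.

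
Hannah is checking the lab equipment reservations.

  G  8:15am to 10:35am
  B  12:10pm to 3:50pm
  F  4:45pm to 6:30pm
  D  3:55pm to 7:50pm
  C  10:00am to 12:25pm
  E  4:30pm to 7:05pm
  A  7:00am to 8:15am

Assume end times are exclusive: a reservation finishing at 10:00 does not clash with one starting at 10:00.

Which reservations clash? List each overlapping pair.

Sorted by start: A, G, C, B, D, E, F.
G starts exactly when A ends (back-to-back, no overlap), so nothing later overlaps A either.
C starts before G ends → G and C overlap.
B starts after G ends, so nothing later overlaps G either.
B starts before C ends → C and B overlap.
D starts after C ends, so nothing later overlaps C either.
D starts after B ends, so nothing later overlaps B either.
E starts before D ends → D and E overlap.
F starts before D ends → D and F overlap.
F starts before E ends → E and F overlap.

B & C, C & G, D & E, D & F, E & F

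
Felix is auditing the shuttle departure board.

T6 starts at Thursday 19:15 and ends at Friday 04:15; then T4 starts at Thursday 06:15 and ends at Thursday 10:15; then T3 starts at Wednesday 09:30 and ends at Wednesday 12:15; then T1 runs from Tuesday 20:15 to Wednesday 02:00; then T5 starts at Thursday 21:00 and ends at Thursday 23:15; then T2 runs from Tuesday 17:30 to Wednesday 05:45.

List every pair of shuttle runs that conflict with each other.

Sorted by start: T2, T1, T3, T4, T6, T5.
T1 starts before T2 ends → T2 and T1 overlap.
T3 starts after T2 ends — done with T2.
T3 starts after T1 ends — done with T1.
T4 starts after T3 ends — done with T3.
T6 starts after T4 ends — done with T4.
T5 starts before T6 ends → T6 and T5 overlap.

T1 & T2, T5 & T6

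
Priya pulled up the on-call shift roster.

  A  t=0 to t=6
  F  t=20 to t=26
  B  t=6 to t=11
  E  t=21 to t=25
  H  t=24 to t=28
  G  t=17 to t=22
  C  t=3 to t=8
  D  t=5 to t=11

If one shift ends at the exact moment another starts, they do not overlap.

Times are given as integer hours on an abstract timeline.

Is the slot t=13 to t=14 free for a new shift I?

A: ends t=6 at or before I starts t=13 → clear.
C: ends t=8 at or before I starts t=13 → clear.
D: ends t=11 at or before I starts t=13 → clear.
B: ends t=11 at or before I starts t=13 → clear.
G: starts t=17 at or after I ends t=14 → clear.
F: starts t=20 at or after I ends t=14 → clear.
E: starts t=21 at or after I ends t=14 → clear.
H: starts t=24 at or after I ends t=14 → clear.

Yes — the slot is free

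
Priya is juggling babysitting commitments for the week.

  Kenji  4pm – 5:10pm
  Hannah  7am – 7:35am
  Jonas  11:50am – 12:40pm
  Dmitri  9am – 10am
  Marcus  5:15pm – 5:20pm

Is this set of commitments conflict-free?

Yes

Sorted by start: Hannah, Dmitri, Jonas, Kenji, Marcus.
Dmitri starts after Hannah ends, so nothing later overlaps Hannah either.
Jonas starts after Dmitri ends, so nothing later overlaps Dmitri either.
Kenji starts after Jonas ends, so nothing later overlaps Jonas either.
Marcus starts after Kenji ends.
Every pair is clear; the schedule has no overlaps.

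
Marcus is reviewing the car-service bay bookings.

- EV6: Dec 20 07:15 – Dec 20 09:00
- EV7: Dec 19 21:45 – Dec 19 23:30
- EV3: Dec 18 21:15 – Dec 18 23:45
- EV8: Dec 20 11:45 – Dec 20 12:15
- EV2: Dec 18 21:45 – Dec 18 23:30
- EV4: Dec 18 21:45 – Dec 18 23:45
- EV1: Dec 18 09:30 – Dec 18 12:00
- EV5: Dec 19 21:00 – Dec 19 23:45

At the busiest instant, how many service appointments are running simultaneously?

Sweep the timeline, counting +1 at each start and −1 at each end (ends before starts at a tie):
Dec 18 09:30 start EV1 → 1
Dec 18 12:00 end EV1 → 0
Dec 18 21:15 start EV3 → 1
Dec 18 21:45 start EV2 → 2
Dec 18 21:45 start EV4 → 3
Dec 18 23:30 end EV2 → 2
Dec 18 23:45 end EV3 → 1
Dec 18 23:45 end EV4 → 0
Dec 19 21:00 start EV5 → 1
Dec 19 21:45 start EV7 → 2
Dec 19 23:30 end EV7 → 1
Dec 19 23:45 end EV5 → 0
Dec 20 07:15 start EV6 → 1
Dec 20 09:00 end EV6 → 0
Dec 20 11:45 start EV8 → 1
Dec 20 12:15 end EV8 → 0
Peak is 3, at Dec 18 21:45 (EV2, EV3, EV4).

3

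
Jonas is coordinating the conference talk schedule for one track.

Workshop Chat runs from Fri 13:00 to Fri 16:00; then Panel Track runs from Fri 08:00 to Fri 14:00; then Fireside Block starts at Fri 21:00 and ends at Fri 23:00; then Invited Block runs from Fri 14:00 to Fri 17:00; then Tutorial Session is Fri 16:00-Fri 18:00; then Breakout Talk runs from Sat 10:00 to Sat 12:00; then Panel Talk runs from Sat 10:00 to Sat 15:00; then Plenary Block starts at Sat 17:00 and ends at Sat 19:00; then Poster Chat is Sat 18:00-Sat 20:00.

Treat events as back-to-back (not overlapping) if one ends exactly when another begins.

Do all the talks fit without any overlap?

Sorted by start: Panel Track, Workshop Chat, Invited Block, Tutorial Session, Fireside Block, Breakout Talk, Panel Talk, Plenary Block, Poster Chat.
Workshop Chat starts before Panel Track ends → Panel Track and Workshop Chat overlap.
That's a conflict, so the schedule is not conflict-free.

No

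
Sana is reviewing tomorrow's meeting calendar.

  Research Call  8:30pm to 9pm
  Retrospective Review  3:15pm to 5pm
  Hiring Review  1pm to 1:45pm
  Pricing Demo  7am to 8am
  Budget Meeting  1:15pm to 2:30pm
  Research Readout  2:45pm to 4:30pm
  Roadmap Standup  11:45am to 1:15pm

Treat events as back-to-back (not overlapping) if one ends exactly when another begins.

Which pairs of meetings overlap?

Sorted by start: Pricing Demo, Roadmap Standup, Hiring Review, Budget Meeting, Research Readout, Retrospective Review, Research Call.
Roadmap Standup starts after Pricing Demo ends; Pricing Demo is clear from here.
Hiring Review starts before Roadmap Standup ends → Roadmap Standup and Hiring Review overlap.
Budget Meeting starts exactly when Roadmap Standup ends (back-to-back, no overlap); Roadmap Standup is clear from here.
Budget Meeting starts before Hiring Review ends → Hiring Review and Budget Meeting overlap.
Research Readout starts after Hiring Review ends; Hiring Review is clear from here.
Research Readout starts after Budget Meeting ends; Budget Meeting is clear from here.
Retrospective Review starts before Research Readout ends → Research Readout and Retrospective Review overlap.
Research Call starts after Research Readout ends.
Research Call starts after Retrospective Review ends.

Budget Meeting & Hiring Review, Hiring Review & Roadmap Standup, Research Readout & Retrospective Review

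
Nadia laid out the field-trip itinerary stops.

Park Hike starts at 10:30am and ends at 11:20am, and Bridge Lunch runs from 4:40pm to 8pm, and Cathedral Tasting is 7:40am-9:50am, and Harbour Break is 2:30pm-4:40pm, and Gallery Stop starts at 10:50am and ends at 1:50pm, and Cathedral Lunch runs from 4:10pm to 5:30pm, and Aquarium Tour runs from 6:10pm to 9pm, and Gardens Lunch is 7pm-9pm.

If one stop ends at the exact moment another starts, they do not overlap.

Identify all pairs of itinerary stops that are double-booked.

Aquarium Tour & Bridge Lunch, Aquarium Tour & Gardens Lunch, Bridge Lunch & Cathedral Lunch, Bridge Lunch & Gardens Lunch, Cathedral Lunch & Harbour Break, Gallery Stop & Park Hike

Two intervals overlap when each starts before the other ends.
Sorted by start: Cathedral Tasting, Park Hike, Gallery Stop, Harbour Break, Cathedral Lunch, Bridge Lunch, Aquarium Tour, Gardens Lunch.
Park Hike starts after Cathedral Tasting ends — done with Cathedral Tasting.
Gallery Stop starts before Park Hike ends → Park Hike and Gallery Stop overlap.
Harbour Break starts after Park Hike ends — done with Park Hike.
Harbour Break starts after Gallery Stop ends — done with Gallery Stop.
Cathedral Lunch starts before Harbour Break ends → Harbour Break and Cathedral Lunch overlap.
Bridge Lunch starts exactly when Harbour Break ends (back-to-back, no overlap) — done with Harbour Break.
Bridge Lunch starts before Cathedral Lunch ends → Cathedral Lunch and Bridge Lunch overlap.
Aquarium Tour starts after Cathedral Lunch ends — done with Cathedral Lunch.
Aquarium Tour starts before Bridge Lunch ends → Bridge Lunch and Aquarium Tour overlap.
Gardens Lunch starts before Bridge Lunch ends → Bridge Lunch and Gardens Lunch overlap.
Gardens Lunch starts before Aquarium Tour ends → Aquarium Tour and Gardens Lunch overlap.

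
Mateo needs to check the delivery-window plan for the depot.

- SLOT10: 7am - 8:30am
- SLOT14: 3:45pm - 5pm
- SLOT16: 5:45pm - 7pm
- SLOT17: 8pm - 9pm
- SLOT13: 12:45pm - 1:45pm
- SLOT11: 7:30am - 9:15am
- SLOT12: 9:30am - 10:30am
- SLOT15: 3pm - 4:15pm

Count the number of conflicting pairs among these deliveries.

2

Sorted by start: SLOT10, SLOT11, SLOT12, SLOT13, SLOT15, SLOT14, SLOT16, SLOT17.
SLOT11 starts before SLOT10 ends → SLOT10 and SLOT11 overlap.
SLOT12 starts after SLOT10 ends; SLOT10 is clear from here.
SLOT12 starts after SLOT11 ends; SLOT11 is clear from here.
SLOT13 starts after SLOT12 ends; SLOT12 is clear from here.
SLOT15 starts after SLOT13 ends; SLOT13 is clear from here.
SLOT14 starts before SLOT15 ends → SLOT15 and SLOT14 overlap.
SLOT16 starts after SLOT15 ends; SLOT15 is clear from here.
SLOT16 starts after SLOT14 ends; SLOT14 is clear from here.
SLOT17 starts after SLOT16 ends.
Overlapping pairs: SLOT10 & SLOT11, SLOT14 & SLOT15 — 2 in total.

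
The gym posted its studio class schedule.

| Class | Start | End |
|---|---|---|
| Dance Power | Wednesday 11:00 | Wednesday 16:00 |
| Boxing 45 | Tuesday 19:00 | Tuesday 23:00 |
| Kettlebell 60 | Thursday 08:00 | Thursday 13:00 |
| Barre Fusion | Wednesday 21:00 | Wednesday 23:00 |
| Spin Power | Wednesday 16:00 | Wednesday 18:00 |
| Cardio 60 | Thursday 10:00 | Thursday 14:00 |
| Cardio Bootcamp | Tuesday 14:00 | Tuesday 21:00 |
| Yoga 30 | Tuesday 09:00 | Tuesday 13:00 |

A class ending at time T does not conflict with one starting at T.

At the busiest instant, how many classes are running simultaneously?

2

Sweep the timeline, counting +1 at each start and −1 at each end (ends before starts at a tie):
Tuesday 09:00 start Yoga 30 → 1
Tuesday 13:00 end Yoga 30 → 0
Tuesday 14:00 start Cardio Bootcamp → 1
Tuesday 19:00 start Boxing 45 → 2
Tuesday 21:00 end Cardio Bootcamp → 1
Tuesday 23:00 end Boxing 45 → 0
Wednesday 11:00 start Dance Power → 1
Wednesday 16:00 end Dance Power → 0
Wednesday 16:00 start Spin Power → 1
Wednesday 18:00 end Spin Power → 0
Wednesday 21:00 start Barre Fusion → 1
Wednesday 23:00 end Barre Fusion → 0
Thursday 08:00 start Kettlebell 60 → 1
Thursday 10:00 start Cardio 60 → 2
Thursday 13:00 end Kettlebell 60 → 1
Thursday 14:00 end Cardio 60 → 0
Peak is 2, at Tuesday 19:00 (Boxing 45, Cardio Bootcamp).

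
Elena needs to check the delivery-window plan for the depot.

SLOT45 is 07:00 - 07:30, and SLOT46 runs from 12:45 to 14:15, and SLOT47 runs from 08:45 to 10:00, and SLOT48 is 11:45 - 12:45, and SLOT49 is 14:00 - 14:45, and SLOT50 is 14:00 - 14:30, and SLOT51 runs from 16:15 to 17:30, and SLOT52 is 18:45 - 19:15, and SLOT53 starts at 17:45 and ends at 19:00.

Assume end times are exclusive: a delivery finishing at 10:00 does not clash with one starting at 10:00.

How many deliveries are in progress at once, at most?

Sweep the timeline, counting +1 at each start and −1 at each end (ends before starts at a tie):
07:00 start SLOT45 → 1
07:30 end SLOT45 → 0
08:45 start SLOT47 → 1
10:00 end SLOT47 → 0
11:45 start SLOT48 → 1
12:45 end SLOT48 → 0
12:45 start SLOT46 → 1
14:00 start SLOT49 → 2
14:00 start SLOT50 → 3
14:15 end SLOT46 → 2
14:30 end SLOT50 → 1
14:45 end SLOT49 → 0
16:15 start SLOT51 → 1
17:30 end SLOT51 → 0
17:45 start SLOT53 → 1
18:45 start SLOT52 → 2
19:00 end SLOT53 → 1
19:15 end SLOT52 → 0
Peak is 3, at 14:00 (SLOT46, SLOT49, SLOT50).

3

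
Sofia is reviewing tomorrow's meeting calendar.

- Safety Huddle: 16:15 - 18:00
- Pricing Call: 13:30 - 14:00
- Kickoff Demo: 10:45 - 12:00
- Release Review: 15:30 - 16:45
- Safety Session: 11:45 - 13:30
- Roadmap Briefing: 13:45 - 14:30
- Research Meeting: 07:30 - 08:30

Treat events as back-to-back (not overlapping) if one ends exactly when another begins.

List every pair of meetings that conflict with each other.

Kickoff Demo & Safety Session, Pricing Call & Roadmap Briefing, Release Review & Safety Huddle

Sorted by start: Research Meeting, Kickoff Demo, Safety Session, Pricing Call, Roadmap Briefing, Release Review, Safety Huddle.
Kickoff Demo starts after Research Meeting ends, so nothing later overlaps Research Meeting either.
Safety Session starts before Kickoff Demo ends → Kickoff Demo and Safety Session overlap.
Pricing Call starts after Kickoff Demo ends, so nothing later overlaps Kickoff Demo either.
Pricing Call starts exactly when Safety Session ends (back-to-back, no overlap), so nothing later overlaps Safety Session either.
Roadmap Briefing starts before Pricing Call ends → Pricing Call and Roadmap Briefing overlap.
Release Review starts after Pricing Call ends, so nothing later overlaps Pricing Call either.
Release Review starts after Roadmap Briefing ends, so nothing later overlaps Roadmap Briefing either.
Safety Huddle starts before Release Review ends → Release Review and Safety Huddle overlap.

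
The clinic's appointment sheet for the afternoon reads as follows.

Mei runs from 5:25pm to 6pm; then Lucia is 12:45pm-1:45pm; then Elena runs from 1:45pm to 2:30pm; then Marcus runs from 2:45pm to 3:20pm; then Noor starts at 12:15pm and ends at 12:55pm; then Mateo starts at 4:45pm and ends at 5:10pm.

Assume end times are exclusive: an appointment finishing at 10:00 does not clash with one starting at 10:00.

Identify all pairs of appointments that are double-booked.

Lucia & Noor

Sorted by start: Noor, Lucia, Elena, Marcus, Mateo, Mei.
Lucia starts before Noor ends → Noor and Lucia overlap.
Elena starts after Noor ends, so Noor has no further overlaps.
Elena starts exactly when Lucia ends (back-to-back, no overlap), so Lucia has no further overlaps.
Marcus starts after Elena ends, so Elena has no further overlaps.
Mateo starts after Marcus ends, so Marcus has no further overlaps.
Mei starts after Mateo ends.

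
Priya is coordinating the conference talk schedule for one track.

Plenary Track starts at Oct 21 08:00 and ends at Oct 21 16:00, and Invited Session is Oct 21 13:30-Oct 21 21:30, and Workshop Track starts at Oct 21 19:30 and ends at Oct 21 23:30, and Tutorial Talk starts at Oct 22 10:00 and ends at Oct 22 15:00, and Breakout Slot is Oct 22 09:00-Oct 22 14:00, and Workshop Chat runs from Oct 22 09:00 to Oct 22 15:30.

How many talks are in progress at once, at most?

Walk through starts and ends in time order (an end at T is processed before a start at T):
Oct 21 08:00 start Plenary Track → 1
Oct 21 13:30 start Invited Session → 2
Oct 21 16:00 end Plenary Track → 1
Oct 21 19:30 start Workshop Track → 2
Oct 21 21:30 end Invited Session → 1
Oct 21 23:30 end Workshop Track → 0
Oct 22 09:00 start Breakout Slot → 1
Oct 22 09:00 start Workshop Chat → 2
Oct 22 10:00 start Tutorial Talk → 3
Oct 22 14:00 end Breakout Slot → 2
Oct 22 15:00 end Tutorial Talk → 1
Oct 22 15:30 end Workshop Chat → 0
Peak is 3, at Oct 22 10:00 (Breakout Slot, Tutorial Talk, Workshop Chat).

3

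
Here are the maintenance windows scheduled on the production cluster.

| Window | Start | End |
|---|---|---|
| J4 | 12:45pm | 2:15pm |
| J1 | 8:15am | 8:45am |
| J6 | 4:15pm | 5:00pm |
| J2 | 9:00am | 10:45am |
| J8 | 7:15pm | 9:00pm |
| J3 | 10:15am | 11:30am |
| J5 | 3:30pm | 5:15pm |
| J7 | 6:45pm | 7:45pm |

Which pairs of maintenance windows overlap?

Two intervals overlap when each starts before the other ends.
Sorted by start: J1, J2, J3, J4, J5, J6, J7, J8.
J2 starts after J1 ends, so J1 has no further overlaps.
J3 starts before J2 ends → J2 and J3 overlap.
J4 starts after J2 ends, so J2 has no further overlaps.
J4 starts after J3 ends, so J3 has no further overlaps.
J5 starts after J4 ends, so J4 has no further overlaps.
J6 starts before J5 ends → J5 and J6 overlap.
J7 starts after J5 ends, so J5 has no further overlaps.
J7 starts after J6 ends, so J6 has no further overlaps.
J8 starts before J7 ends → J7 and J8 overlap.

J2 & J3, J5 & J6, J7 & J8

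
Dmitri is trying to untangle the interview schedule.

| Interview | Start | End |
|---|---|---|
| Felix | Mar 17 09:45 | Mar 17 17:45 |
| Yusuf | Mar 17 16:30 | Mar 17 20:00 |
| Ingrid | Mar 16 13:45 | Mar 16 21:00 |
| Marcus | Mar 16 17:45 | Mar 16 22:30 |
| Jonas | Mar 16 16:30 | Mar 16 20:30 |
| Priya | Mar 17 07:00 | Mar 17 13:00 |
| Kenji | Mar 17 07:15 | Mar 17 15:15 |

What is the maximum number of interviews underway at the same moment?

3

Sweep the timeline, counting +1 at each start and −1 at each end (ends before starts at a tie):
Mar 16 13:45 start Ingrid → 1
Mar 16 16:30 start Jonas → 2
Mar 16 17:45 start Marcus → 3
Mar 16 20:30 end Jonas → 2
Mar 16 21:00 end Ingrid → 1
Mar 16 22:30 end Marcus → 0
Mar 17 07:00 start Priya → 1
Mar 17 07:15 start Kenji → 2
Mar 17 09:45 start Felix → 3
Mar 17 13:00 end Priya → 2
Mar 17 15:15 end Kenji → 1
Mar 17 16:30 start Yusuf → 2
Mar 17 17:45 end Felix → 1
Mar 17 20:00 end Yusuf → 0
Peak is 3, at Mar 16 17:45 (Ingrid, Jonas, Marcus).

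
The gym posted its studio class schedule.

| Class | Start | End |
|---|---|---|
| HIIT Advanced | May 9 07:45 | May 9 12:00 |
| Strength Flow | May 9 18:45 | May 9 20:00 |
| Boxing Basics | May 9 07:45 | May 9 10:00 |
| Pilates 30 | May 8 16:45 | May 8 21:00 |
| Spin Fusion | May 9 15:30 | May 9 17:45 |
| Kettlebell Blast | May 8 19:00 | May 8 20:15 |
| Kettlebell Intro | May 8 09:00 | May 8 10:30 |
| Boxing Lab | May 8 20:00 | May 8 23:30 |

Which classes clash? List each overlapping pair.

Sorted by start: Kettlebell Intro, Pilates 30, Kettlebell Blast, Boxing Lab, HIIT Advanced, Boxing Basics, Spin Fusion, Strength Flow.
Pilates 30 starts after Kettlebell Intro ends, so nothing later overlaps Kettlebell Intro either.
Kettlebell Blast starts before Pilates 30 ends → Pilates 30 and Kettlebell Blast overlap.
Boxing Lab starts before Pilates 30 ends → Pilates 30 and Boxing Lab overlap.
HIIT Advanced starts after Pilates 30 ends, so nothing later overlaps Pilates 30 either.
Boxing Lab starts before Kettlebell Blast ends → Kettlebell Blast and Boxing Lab overlap.
HIIT Advanced starts after Kettlebell Blast ends, so nothing later overlaps Kettlebell Blast either.
HIIT Advanced starts after Boxing Lab ends, so nothing later overlaps Boxing Lab either.
Boxing Basics starts before HIIT Advanced ends → HIIT Advanced and Boxing Basics overlap.
Spin Fusion starts after HIIT Advanced ends, so nothing later overlaps HIIT Advanced either.
Spin Fusion starts after Boxing Basics ends, so nothing later overlaps Boxing Basics either.
Strength Flow starts after Spin Fusion ends.

Boxing Basics & HIIT Advanced, Boxing Lab & Kettlebell Blast, Boxing Lab & Pilates 30, Kettlebell Blast & Pilates 30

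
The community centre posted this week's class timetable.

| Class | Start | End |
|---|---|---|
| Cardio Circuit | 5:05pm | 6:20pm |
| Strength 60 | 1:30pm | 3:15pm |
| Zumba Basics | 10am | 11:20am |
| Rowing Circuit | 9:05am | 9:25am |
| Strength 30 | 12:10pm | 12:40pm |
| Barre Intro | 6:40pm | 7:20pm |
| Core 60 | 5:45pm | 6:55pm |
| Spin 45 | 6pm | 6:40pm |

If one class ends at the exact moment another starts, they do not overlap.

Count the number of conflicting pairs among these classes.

4

Sorted by start: Rowing Circuit, Zumba Basics, Strength 30, Strength 60, Cardio Circuit, Core 60, Spin 45, Barre Intro.
Zumba Basics starts after Rowing Circuit ends; Rowing Circuit is clear from here.
Strength 30 starts after Zumba Basics ends; Zumba Basics is clear from here.
Strength 60 starts after Strength 30 ends; Strength 30 is clear from here.
Cardio Circuit starts after Strength 60 ends; Strength 60 is clear from here.
Core 60 starts before Cardio Circuit ends → Cardio Circuit and Core 60 overlap.
Spin 45 starts before Cardio Circuit ends → Cardio Circuit and Spin 45 overlap.
Barre Intro starts after Cardio Circuit ends.
Spin 45 starts before Core 60 ends → Core 60 and Spin 45 overlap.
Barre Intro starts before Core 60 ends → Core 60 and Barre Intro overlap.
Barre Intro starts exactly when Spin 45 ends (back-to-back, no overlap).
Overlapping pairs: Barre Intro & Core 60, Cardio Circuit & Core 60, Cardio Circuit & Spin 45, Core 60 & Spin 45 — 4 in total.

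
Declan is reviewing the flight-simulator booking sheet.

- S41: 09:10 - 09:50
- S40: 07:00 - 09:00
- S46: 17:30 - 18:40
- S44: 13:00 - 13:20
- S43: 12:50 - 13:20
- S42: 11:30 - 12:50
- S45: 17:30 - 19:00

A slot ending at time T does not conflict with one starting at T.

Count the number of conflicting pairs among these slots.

Sorted by start: S40, S41, S42, S43, S44, S45, S46.
S41 starts after S40 ends, so S40 has no further overlaps.
S42 starts after S41 ends, so S41 has no further overlaps.
S43 starts exactly when S42 ends (back-to-back, no overlap), so S42 has no further overlaps.
S44 starts before S43 ends → S43 and S44 overlap.
S45 starts after S43 ends, so S43 has no further overlaps.
S45 starts after S44 ends, so S44 has no further overlaps.
S46 starts before S45 ends → S45 and S46 overlap.
Overlapping pairs: S43 & S44, S45 & S46 — 2 in total.

2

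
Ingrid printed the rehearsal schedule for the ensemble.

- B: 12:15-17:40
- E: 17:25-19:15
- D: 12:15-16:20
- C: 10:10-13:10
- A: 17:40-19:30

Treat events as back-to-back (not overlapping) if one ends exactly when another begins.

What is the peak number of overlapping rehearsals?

Sort all start/end points and keep a running count:
10:10 start C → 1
12:15 start B → 2
12:15 start D → 3
13:10 end C → 2
16:20 end D → 1
17:25 start E → 2
17:40 end B → 1
17:40 start A → 2
19:15 end E → 1
19:30 end A → 0
Peak is 3, at 12:15 (B, C, D).

3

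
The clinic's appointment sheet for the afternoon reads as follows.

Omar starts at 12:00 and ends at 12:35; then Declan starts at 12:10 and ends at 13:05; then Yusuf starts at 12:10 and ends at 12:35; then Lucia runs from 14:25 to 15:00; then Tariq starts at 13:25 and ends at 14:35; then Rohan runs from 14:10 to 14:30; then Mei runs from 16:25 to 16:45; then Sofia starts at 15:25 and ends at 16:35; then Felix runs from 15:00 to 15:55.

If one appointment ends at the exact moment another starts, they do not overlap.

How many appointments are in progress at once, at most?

3

Sweep the timeline, counting +1 at each start and −1 at each end (ends before starts at a tie):
12:00 start Omar → 1
12:10 start Declan → 2
12:10 start Yusuf → 3
12:35 end Omar → 2
12:35 end Yusuf → 1
13:05 end Declan → 0
13:25 start Tariq → 1
14:10 start Rohan → 2
14:25 start Lucia → 3
14:30 end Rohan → 2
14:35 end Tariq → 1
15:00 end Lucia → 0
15:00 start Felix → 1
15:25 start Sofia → 2
15:55 end Felix → 1
16:25 start Mei → 2
16:35 end Sofia → 1
16:45 end Mei → 0
Peak is 3, at 12:10 (Declan, Omar, Yusuf).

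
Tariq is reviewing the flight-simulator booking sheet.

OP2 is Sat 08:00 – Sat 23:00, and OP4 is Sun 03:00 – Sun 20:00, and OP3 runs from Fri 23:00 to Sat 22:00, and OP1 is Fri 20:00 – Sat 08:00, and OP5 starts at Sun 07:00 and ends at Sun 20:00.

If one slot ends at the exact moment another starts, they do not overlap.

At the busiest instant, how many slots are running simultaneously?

2

Walk through starts and ends in time order (an end at T is processed before a start at T):
Fri 20:00 start OP1 → 1
Fri 23:00 start OP3 → 2
Sat 08:00 end OP1 → 1
Sat 08:00 start OP2 → 2
Sat 22:00 end OP3 → 1
Sat 23:00 end OP2 → 0
Sun 03:00 start OP4 → 1
Sun 07:00 start OP5 → 2
Sun 20:00 end OP4 → 1
Sun 20:00 end OP5 → 0
Peak is 2, at Fri 23:00 (OP1, OP3).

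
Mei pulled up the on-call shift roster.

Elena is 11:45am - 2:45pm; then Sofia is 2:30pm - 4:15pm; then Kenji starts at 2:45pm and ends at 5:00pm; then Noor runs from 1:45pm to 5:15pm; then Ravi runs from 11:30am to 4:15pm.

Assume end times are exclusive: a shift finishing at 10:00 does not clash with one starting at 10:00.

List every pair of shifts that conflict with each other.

Elena & Noor, Elena & Ravi, Elena & Sofia, Kenji & Noor, Kenji & Ravi, Kenji & Sofia, Noor & Ravi, Noor & Sofia, Ravi & Sofia

Two intervals overlap when each starts before the other ends.
Sorted by start: Ravi, Elena, Noor, Sofia, Kenji.
Elena starts before Ravi ends → Ravi and Elena overlap.
Noor starts before Ravi ends → Ravi and Noor overlap.
Sofia starts before Ravi ends → Ravi and Sofia overlap.
Kenji starts before Ravi ends → Ravi and Kenji overlap.
Noor starts before Elena ends → Elena and Noor overlap.
Sofia starts before Elena ends → Elena and Sofia overlap.
Kenji starts exactly when Elena ends (back-to-back, no overlap).
Sofia starts before Noor ends → Noor and Sofia overlap.
Kenji starts before Noor ends → Noor and Kenji overlap.
Kenji starts before Sofia ends → Sofia and Kenji overlap.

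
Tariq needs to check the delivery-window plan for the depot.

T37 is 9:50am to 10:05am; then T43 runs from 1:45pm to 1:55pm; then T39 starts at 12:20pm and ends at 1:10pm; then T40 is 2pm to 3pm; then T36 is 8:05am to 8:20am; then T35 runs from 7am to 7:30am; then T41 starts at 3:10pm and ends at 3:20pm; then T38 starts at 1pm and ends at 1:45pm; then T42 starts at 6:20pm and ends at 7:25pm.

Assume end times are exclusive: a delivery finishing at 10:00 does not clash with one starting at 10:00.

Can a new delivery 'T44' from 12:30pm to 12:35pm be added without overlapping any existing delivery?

T35: ends 7:30am at or before T44 starts 12:30pm → clear.
T36: ends 8:20am at or before T44 starts 12:30pm → clear.
T37: ends 10:05am at or before T44 starts 12:30pm → clear.
T39: starts 12:20pm before T44 ends 12:35pm, and ends 1:10pm after T44 starts 12:30pm → overlap.
T38: starts 1pm at or after T44 ends 12:35pm → clear.
T43: starts 1:45pm at or after T44 ends 12:35pm → clear.
T40: starts 2pm at or after T44 ends 12:35pm → clear.
T41: starts 3:10pm at or after T44 ends 12:35pm → clear.
T42: starts 6:20pm at or after T44 ends 12:35pm → clear.
T44 overlaps T39.

No — it overlaps T39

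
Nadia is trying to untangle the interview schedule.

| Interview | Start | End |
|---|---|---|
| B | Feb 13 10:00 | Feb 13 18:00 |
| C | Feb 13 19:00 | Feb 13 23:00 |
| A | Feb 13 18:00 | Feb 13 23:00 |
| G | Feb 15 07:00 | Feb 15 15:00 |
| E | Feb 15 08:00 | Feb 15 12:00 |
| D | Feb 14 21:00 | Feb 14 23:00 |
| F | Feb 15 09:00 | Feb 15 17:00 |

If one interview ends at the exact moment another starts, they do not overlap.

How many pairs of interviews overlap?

4

Two intervals overlap when each starts before the other ends.
Sorted by start: B, A, C, D, G, E, F.
A starts exactly when B ends (back-to-back, no overlap), so B has no further overlaps.
C starts before A ends → A and C overlap.
D starts after A ends, so A has no further overlaps.
D starts after C ends, so C has no further overlaps.
G starts after D ends, so D has no further overlaps.
E starts before G ends → G and E overlap.
F starts before G ends → G and F overlap.
F starts before E ends → E and F overlap.
Overlapping pairs: A & C, E & F, E & G, F & G — 4 in total.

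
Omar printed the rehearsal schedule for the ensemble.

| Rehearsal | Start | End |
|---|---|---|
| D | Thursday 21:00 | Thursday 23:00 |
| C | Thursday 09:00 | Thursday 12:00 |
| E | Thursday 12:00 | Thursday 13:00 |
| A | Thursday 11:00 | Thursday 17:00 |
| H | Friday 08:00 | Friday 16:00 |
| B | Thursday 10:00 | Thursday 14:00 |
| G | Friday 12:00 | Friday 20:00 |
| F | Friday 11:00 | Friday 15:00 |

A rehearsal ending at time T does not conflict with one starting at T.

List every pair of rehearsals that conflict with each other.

A & B, A & C, A & E, B & C, B & E, F & G, F & H, G & H

Sorted by start: C, B, A, E, D, H, F, G.
B starts before C ends → C and B overlap.
A starts before C ends → C and A overlap.
E starts exactly when C ends (back-to-back, no overlap), so nothing later overlaps C either.
A starts before B ends → B and A overlap.
E starts before B ends → B and E overlap.
D starts after B ends, so nothing later overlaps B either.
E starts before A ends → A and E overlap.
D starts after A ends, so nothing later overlaps A either.
D starts after E ends, so nothing later overlaps E either.
H starts after D ends, so nothing later overlaps D either.
F starts before H ends → H and F overlap.
G starts before H ends → H and G overlap.
G starts before F ends → F and G overlap.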